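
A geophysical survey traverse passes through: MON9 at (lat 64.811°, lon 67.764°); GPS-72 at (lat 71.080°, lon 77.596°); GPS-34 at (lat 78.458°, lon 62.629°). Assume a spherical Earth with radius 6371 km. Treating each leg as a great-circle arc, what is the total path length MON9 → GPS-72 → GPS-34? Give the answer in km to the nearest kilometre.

MON9→GPS-72: c = 0.126629 rad, d = 806.75 km
GPS-72→GPS-34: c = 0.144905 rad, d = 923.19 km
Total = 806.75 + 923.19 = 1729.94 km

1730 km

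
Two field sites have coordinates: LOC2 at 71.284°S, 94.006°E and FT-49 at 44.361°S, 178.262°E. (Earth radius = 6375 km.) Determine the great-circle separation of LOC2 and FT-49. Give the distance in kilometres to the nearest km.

5202 km

Δφ = 26.9230°,  Δλ = 84.2560°
a = sin²(Δφ/2) + cos φ₁ cos φ₂ sin²(Δλ/2) = 0.157417
c = 2·arcsin(√a) = 0.815966 rad = 46.7514°
d = R·c = 6375 × 0.815966 = 5201.8 km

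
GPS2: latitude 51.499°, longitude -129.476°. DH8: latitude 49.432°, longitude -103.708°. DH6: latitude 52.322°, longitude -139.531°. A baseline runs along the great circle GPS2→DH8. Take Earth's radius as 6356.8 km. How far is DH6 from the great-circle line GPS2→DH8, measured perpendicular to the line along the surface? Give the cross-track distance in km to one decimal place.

172.7 km

δ₁₃ = central angle GPS2→DH6 = 0.109118 rad  (haversine)
θ₁₃ = bearing GPS2→DH6 = 281.500°,  θ₁₂ = bearing GPS2→DH8 = 87.056°
dₓₜ = R·arcsin(sin δ₁₃ · sin(θ₁₃ − θ₁₂)) = 6356.8·arcsin(0.10890·sin(194.444°)) = -172.695 km
|dₓₜ| = 172.695 km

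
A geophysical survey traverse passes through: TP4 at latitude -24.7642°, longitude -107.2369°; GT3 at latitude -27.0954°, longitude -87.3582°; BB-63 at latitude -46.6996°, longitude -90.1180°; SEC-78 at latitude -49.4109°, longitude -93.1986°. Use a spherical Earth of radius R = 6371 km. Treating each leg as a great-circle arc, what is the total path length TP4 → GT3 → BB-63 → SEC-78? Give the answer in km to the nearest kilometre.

TP4→GT3: c = 0.314327 rad, d = 2002.58 km
GT3→BB-63: c = 0.344262 rad, d = 2193.29 km
BB-63→SEC-78: c = 0.059410 rad, d = 378.50 km
Total = 2002.58 + 2193.29 + 378.50 = 4574.37 km

4574 km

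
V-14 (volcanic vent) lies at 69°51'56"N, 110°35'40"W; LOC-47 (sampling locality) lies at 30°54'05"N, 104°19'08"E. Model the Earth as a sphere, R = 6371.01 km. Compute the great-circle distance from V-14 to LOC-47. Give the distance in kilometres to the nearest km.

V-14: φ = +69.86556°, λ = -110.59444°
LOC-47: φ = +30.90139°, λ = +104.31889°
Δφ = -38.9642°,  Δλ = -145.0867°
a = sin²(Δφ/2) + cos φ₁ cos φ₂ sin²(Δλ/2) = 0.380013
c = 2·arcsin(√a) = 1.328457 rad = 76.1150°
d = R·c = 6371.01 × 1.328457 = 8463.6 km

8464 km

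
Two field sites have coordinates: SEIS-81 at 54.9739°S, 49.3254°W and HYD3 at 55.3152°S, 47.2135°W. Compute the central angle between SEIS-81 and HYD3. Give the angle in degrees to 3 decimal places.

Δφ = -0.3413°,  Δλ = 2.1119°
a = sin²(Δφ/2) + cos φ₁ cos φ₂ sin²(Δλ/2) = 0.000120
c = 2·arcsin(√a) = 0.021891 rad = 1.2542°

1.254°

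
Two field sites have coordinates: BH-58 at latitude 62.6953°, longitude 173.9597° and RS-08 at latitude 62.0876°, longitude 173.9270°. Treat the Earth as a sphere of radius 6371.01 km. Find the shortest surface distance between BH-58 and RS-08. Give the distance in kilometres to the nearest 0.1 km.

67.6 km

Δφ = -0.6077°,  Δλ = -0.0327°
a = sin²(Δφ/2) + cos φ₁ cos φ₂ sin²(Δλ/2) = 0.000028
c = 2·arcsin(√a) = 0.010610 rad = 0.6079°
d = R·c = 6371.01 × 0.010610 = 67.6 km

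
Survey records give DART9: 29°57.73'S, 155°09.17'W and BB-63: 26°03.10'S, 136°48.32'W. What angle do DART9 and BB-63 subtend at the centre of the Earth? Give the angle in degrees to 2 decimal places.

16.64°

DART9: φ = -29.96217°, λ = -155.15283°
BB-63: φ = -26.05167°, λ = -136.80533°
Δφ = 3.9105°,  Δλ = 18.3475°
a = sin²(Δφ/2) + cos φ₁ cos φ₂ sin²(Δλ/2) = 0.020947
c = 2·arcsin(√a) = 0.290485 rad = 16.6435°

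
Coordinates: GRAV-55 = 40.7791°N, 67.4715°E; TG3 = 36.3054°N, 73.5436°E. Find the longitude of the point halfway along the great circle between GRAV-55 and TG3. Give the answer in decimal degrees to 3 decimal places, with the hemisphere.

70.602°E

Bx = cos φ₂ cos Δλ = 0.801351,  By = cos φ₂ sin Δλ = 0.085245
φₘ = atan2(sin φ₁ + sin φ₂, √((cos φ₁ + Bx)² + By²)) = 38.58144°
λₘ = λ₁ + atan2(By, cos φ₁ + Bx) = 70.60211°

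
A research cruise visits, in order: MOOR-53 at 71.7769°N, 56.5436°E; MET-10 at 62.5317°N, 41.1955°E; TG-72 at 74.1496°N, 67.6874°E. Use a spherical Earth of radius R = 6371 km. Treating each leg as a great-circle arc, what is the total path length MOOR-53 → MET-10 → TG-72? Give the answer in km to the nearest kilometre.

MOOR-53→MET-10: c = 0.190733 rad, d = 1215.16 km
MET-10→TG-72: c = 0.260412 rad, d = 1659.08 km
Total = 1215.16 + 1659.08 = 2874.25 km

2874 km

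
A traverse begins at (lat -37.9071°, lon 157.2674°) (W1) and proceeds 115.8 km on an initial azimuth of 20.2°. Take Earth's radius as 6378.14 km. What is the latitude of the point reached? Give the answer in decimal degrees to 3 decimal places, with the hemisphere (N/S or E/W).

36.930°S

δ = d/R = 115.8/6378.14 = 0.018156 rad
φ₂ = arcsin(sin φ₁ cos δ + cos φ₁ sin δ cos θ)
   = arcsin(-0.61438·0.99984 + 0.78901·0.01815·0.93849) = -36.92997°
λ₂ = λ₁ + atan2(sin θ sin δ cos φ₁, cos δ − sin φ₁ sin φ₂) = 157.71673°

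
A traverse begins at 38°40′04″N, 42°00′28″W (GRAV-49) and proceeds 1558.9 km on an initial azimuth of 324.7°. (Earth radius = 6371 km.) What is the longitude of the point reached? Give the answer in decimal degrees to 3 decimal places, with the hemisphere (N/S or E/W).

GRAV-49: φ = +38.66778°, λ = -42.00778°
δ = d/R = 1558.9/6371 = 0.244687 rad
φ₂ = arcsin(sin φ₁ cos δ + cos φ₁ sin δ cos θ)
   = arcsin(0.62480·0.97021 + 0.78078·0.24225·0.81614) = 49.51379°
λ₂ = λ₁ + atan2(sin θ sin δ cos φ₁, cos δ − sin φ₁ sin φ₂) = -54.45904°

54.459°W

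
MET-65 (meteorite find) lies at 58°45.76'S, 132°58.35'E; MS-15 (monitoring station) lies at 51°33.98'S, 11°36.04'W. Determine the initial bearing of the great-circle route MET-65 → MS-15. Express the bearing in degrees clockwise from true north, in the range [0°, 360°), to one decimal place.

203.2°

MET-65: φ = -58.76267°, λ = +132.97250°
MS-15: φ = -51.56633°, λ = -11.60067°
Δλ = -144.5732°
y = sin Δλ · cos φ₂ = -0.360323
x = cos φ₁ sin φ₂ − sin φ₁ cos φ₂ cos Δλ = -0.839311
θ = atan2(y, x) = -156.7658° → 203.2342° (mod 360°)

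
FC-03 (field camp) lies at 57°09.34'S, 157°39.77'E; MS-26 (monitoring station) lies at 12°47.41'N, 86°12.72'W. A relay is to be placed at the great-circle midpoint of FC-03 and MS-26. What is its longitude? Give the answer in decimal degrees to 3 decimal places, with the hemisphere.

119.688°W

FC-03: φ = -57.15567°, λ = +157.66283°
MS-26: φ = +12.79017°, λ = -86.21200°
Bx = cos φ₂ cos Δλ = -0.429408,  By = cos φ₂ sin Δλ = 0.875557
φₘ = atan2(sin φ₁ + sin φ₂, √((cos φ₁ + Bx)² + By²)) = -35.02675°
λₘ = λ₁ + atan2(By, cos φ₁ + Bx) = -119.68798°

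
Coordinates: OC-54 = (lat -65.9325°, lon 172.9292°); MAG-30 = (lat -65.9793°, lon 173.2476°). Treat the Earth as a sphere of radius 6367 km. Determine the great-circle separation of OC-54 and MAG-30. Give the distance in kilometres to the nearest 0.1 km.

Δφ = -0.0468°,  Δλ = 0.3184°
a = sin²(Δφ/2) + cos φ₁ cos φ₂ sin²(Δλ/2) = 0.000001
c = 2·arcsin(√a) = 0.002407 rad = 0.1379°
d = R·c = 6367 × 0.002407 = 15.3 km

15.3 km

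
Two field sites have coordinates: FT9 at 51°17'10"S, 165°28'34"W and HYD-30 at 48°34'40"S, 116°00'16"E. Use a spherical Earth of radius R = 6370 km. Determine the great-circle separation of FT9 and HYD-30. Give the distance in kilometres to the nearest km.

5351 km

FT9: φ = -51.28611°, λ = -165.47611°
HYD-30: φ = -48.57778°, λ = +116.00444°
Δφ = 2.7083°,  Δλ = -78.5194°
a = sin²(Δφ/2) + cos φ₁ cos φ₂ sin²(Δλ/2) = 0.166273
c = 2·arcsin(√a) = 0.840012 rad = 48.1291°
d = R·c = 6370 × 0.840012 = 5350.9 km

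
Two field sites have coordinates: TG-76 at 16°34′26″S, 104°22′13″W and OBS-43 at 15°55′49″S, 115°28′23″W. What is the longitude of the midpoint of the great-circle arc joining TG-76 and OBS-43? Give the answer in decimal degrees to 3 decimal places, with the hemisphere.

109.931°W

TG-76: φ = -16.57389°, λ = -104.37028°
OBS-43: φ = -15.93028°, λ = -115.47306°
Bx = cos φ₂ cos Δλ = 0.943599,  By = cos φ₂ sin Δλ = -0.185174
φₘ = atan2(sin φ₁ + sin φ₂, √((cos φ₁ + Bx)² + By²)) = -16.32460°
λₘ = λ₁ + atan2(By, cos φ₁ + Bx) = -109.93078°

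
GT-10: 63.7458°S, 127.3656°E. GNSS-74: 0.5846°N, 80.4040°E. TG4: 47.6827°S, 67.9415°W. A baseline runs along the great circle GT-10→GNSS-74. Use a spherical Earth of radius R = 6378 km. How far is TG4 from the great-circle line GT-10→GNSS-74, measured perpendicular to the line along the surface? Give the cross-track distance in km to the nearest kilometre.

3950 km

δ₁₃ = central angle GT-10→TG4 = 1.185423 rad  (haversine)
θ₁₃ = bearing GT-10→TG4 = 168.942°,  θ₁₂ = bearing GT-10→GNSS-74 = 310.152°
dₓₜ = R·arcsin(sin δ₁₃ · sin(θ₁₃ − θ₁₂)) = 6378·arcsin(0.92666·sin(-141.209°)) = -3950.420 km
|dₓₜ| = 3950.420 km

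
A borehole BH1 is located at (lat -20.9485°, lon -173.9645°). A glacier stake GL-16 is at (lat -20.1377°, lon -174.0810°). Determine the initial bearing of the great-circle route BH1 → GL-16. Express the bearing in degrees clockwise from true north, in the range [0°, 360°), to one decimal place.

352.3°

Δλ = -0.1165°
y = sin Δλ · cos φ₂ = -0.001909
x = cos φ₁ sin φ₂ − sin φ₁ cos φ₂ cos Δλ = 0.014150
θ = atan2(y, x) = -7.6835° → 352.3165° (mod 360°)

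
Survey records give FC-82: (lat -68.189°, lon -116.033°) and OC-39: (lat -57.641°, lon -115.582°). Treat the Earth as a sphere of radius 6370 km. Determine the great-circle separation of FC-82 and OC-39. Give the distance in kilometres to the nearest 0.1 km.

1172.9 km

Δφ = 10.5480°,  Δλ = 0.4510°
a = sin²(Δφ/2) + cos φ₁ cos φ₂ sin²(Δλ/2) = 0.008452
c = 2·arcsin(√a) = 0.184131 rad = 10.5499°
d = R·c = 6370 × 0.184131 = 1172.9 km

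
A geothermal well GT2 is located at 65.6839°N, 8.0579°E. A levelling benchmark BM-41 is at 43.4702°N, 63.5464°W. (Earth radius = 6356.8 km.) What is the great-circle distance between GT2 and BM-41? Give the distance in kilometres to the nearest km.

4864 km

Δφ = -22.2137°,  Δλ = -71.6043°
a = sin²(Δφ/2) + cos φ₁ cos φ₂ sin²(Δλ/2) = 0.139375
c = 2·arcsin(√a) = 0.765190 rad = 43.8422°
d = R·c = 6356.8 × 0.765190 = 4864.2 km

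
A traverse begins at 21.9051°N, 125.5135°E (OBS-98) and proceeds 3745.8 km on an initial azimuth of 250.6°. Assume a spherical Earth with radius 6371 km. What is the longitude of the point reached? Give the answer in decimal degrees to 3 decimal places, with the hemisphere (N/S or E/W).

93.621°E

δ = d/R = 3745.8/6371 = 0.587945 rad
φ₂ = arcsin(sin φ₁ cos δ + cos φ₁ sin δ cos θ)
   = arcsin(0.37307·0.83208 + 0.92780·0.55465·-0.33216) = 8.01847°
λ₂ = λ₁ + atan2(sin θ sin δ cos φ₁, cos δ − sin φ₁ sin φ₂) = 93.62106°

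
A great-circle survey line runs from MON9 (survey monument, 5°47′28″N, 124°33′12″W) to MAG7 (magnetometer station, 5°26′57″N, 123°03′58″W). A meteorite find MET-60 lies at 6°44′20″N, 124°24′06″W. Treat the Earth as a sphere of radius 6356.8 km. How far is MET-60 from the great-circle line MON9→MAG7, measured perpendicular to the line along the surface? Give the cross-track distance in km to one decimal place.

MON9: φ = +5.79111°, λ = -124.55333°
MAG7: φ = +5.44917°, λ = -123.06611°
MET-60: φ = +6.73889°, λ = -124.40167°
δ₁₃ = central angle MON9→MET-60 = 0.016750 rad  (haversine)
θ₁₃ = bearing MON9→MET-60 = 9.030°,  θ₁₂ = bearing MON9→MAG7 = 102.935°
dₓₜ = R·arcsin(sin δ₁₃ · sin(θ₁₃ − θ₁₂)) = 6356.8·arcsin(0.01675·sin(-93.905°)) = -106.228 km
|dₓₜ| = 106.228 km

106.2 km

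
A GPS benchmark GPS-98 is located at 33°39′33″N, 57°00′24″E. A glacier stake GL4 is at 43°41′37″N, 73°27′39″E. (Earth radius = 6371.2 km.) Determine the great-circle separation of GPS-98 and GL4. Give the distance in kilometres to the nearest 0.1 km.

GPS-98: φ = +33.65917°, λ = +57.00667°
GL4: φ = +43.69361°, λ = +73.46083°
Δφ = 10.0344°,  Δλ = 16.4542°
a = sin²(Δφ/2) + cos φ₁ cos φ₂ sin²(Δλ/2) = 0.019972
c = 2·arcsin(√a) = 0.283593 rad = 16.2487°
d = R·c = 6371.2 × 0.283593 = 1806.8 km

1806.8 km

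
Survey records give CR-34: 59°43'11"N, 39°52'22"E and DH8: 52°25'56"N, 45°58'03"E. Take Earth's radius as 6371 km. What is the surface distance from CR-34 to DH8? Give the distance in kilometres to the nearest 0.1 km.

893.4 km

CR-34: φ = +59.71972°, λ = +39.87278°
DH8: φ = +52.43222°, λ = +45.96750°
Δφ = -7.2875°,  Δλ = 6.0947°
a = sin²(Δφ/2) + cos φ₁ cos φ₂ sin²(Δλ/2) = 0.004908
c = 2·arcsin(√a) = 0.140226 rad = 8.0343°
d = R·c = 6371 × 0.140226 = 893.4 km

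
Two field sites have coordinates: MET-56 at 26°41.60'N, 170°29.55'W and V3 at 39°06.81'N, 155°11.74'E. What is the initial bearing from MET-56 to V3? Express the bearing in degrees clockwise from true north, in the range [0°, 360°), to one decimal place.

302.2°

MET-56: φ = +26.69333°, λ = -170.49250°
V3: φ = +39.11350°, λ = +155.19567°
Δλ = -34.3118°
y = sin Δλ · cos φ₂ = -0.437371
x = cos φ₁ sin φ₂ − sin φ₁ cos φ₂ cos Δλ = 0.275732
θ = atan2(y, x) = -57.7714° → 302.2286° (mod 360°)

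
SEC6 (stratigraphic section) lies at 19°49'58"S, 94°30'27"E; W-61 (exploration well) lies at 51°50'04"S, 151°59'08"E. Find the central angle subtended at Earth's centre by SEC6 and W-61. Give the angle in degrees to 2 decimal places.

54.60°

SEC6: φ = -19.83278°, λ = +94.50750°
W-61: φ = -51.83444°, λ = +151.98556°
Δφ = -32.0017°,  Δλ = 57.4781°
a = sin²(Δφ/2) + cos φ₁ cos φ₂ sin²(Δλ/2) = 0.210370
c = 2·arcsin(√a) = 0.952976 rad = 54.6015°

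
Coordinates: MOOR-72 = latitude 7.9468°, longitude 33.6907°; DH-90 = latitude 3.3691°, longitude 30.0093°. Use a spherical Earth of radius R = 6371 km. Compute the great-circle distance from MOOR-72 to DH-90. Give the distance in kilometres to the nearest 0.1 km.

651.9 km

Δφ = -4.5777°,  Δλ = -3.6814°
a = sin²(Δφ/2) + cos φ₁ cos φ₂ sin²(Δλ/2) = 0.002615
c = 2·arcsin(√a) = 0.102320 rad = 5.8625°
d = R·c = 6371 × 0.102320 = 651.9 km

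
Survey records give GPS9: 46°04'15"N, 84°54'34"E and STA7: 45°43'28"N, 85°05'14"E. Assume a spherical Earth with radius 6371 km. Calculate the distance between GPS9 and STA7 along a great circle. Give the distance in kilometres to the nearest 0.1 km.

GPS9: φ = +46.07083°, λ = +84.90944°
STA7: φ = +45.72444°, λ = +85.08722°
Δφ = -0.3464°,  Δλ = 0.1778°
a = sin²(Δφ/2) + cos φ₁ cos φ₂ sin²(Δλ/2) = 0.000010
c = 2·arcsin(√a) = 0.006420 rad = 0.3678°
d = R·c = 6371 × 0.006420 = 40.9 km

40.9 km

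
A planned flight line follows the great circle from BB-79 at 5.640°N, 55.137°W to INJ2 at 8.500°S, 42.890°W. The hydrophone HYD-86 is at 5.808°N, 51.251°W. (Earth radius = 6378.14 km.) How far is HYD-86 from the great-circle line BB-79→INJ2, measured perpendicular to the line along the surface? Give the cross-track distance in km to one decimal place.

δ₁₃ = central angle BB-79→HYD-86 = 0.067549 rad  (haversine)
θ₁₃ = bearing BB-79→HYD-86 = 87.319°,  θ₁₂ = bearing BB-79→INJ2 = 139.086°
dₓₜ = R·arcsin(sin δ₁₃ · sin(θ₁₃ − θ₁₂)) = 6378.14·arcsin(0.06750·sin(-51.767°)) = -338.324 km
|dₓₜ| = 338.324 km

338.3 km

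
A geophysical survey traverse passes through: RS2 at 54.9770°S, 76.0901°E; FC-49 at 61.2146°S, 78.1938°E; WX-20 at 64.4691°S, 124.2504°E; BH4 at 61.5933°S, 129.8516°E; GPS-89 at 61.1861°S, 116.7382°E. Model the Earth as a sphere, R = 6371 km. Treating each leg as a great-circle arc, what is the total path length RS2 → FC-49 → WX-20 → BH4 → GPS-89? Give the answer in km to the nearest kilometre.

4141 km

RS2→FC-49: c = 0.110568 rad, d = 704.43 km
FC-49→WX-20: c = 0.362905 rad, d = 2312.07 km
WX-20→BH4: c = 0.066921 rad, d = 426.35 km
BH4→GPS-89: c = 0.109639 rad, d = 698.51 km
Total = 704.43 + 2312.07 + 426.35 + 698.51 = 4141.35 km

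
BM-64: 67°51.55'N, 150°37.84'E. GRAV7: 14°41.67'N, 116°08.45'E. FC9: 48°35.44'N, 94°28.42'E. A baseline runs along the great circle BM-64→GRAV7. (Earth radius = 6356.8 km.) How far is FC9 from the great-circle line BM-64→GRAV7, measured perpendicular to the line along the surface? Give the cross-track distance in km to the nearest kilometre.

BM-64: φ = +67.85917°, λ = +150.63067°
GRAV7: φ = +14.69450°, λ = +116.14083°
FC9: φ = +48.59067°, λ = +94.47367°
δ₁₃ = central angle BM-64→FC9 = 0.585331 rad  (haversine)
θ₁₃ = bearing BM-64→FC9 = 263.918°,  θ₁₂ = bearing BM-64→GRAV7 = 220.431°
dₓₜ = R·arcsin(sin δ₁₃ · sin(θ₁₃ − θ₁₂)) = 6356.8·arcsin(0.55248·sin(43.486°)) = 2479.253 km
|dₓₜ| = 2479.253 km

2479 km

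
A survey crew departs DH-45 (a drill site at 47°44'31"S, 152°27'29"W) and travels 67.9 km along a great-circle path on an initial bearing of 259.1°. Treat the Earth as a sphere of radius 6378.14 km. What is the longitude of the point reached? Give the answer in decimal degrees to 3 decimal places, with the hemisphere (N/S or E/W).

153.351°W

DH-45: φ = -47.74194°, λ = -152.45806°
δ = d/R = 67.9/6378.14 = 0.010646 rad
φ₂ = arcsin(sin φ₁ cos δ + cos φ₁ sin δ cos θ)
   = arcsin(-0.74012·0.99994 + 0.67247·0.01065·-0.18910) = -47.85383°
λ₂ = λ₁ + atan2(sin θ sin δ cos φ₁, cos δ − sin φ₁ sin φ₂) = -153.35067°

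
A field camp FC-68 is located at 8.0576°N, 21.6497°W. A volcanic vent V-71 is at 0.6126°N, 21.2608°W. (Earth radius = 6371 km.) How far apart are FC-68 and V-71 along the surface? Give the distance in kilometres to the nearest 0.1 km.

829.0 km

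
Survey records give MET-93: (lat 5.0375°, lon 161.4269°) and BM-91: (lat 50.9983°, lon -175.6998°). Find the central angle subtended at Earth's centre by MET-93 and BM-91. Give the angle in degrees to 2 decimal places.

49.77°

Δφ = 45.9608°,  Δλ = 22.8733°
a = sin²(Δφ/2) + cos φ₁ cos φ₂ sin²(Δλ/2) = 0.177073
c = 2·arcsin(√a) = 0.868655 rad = 49.7703°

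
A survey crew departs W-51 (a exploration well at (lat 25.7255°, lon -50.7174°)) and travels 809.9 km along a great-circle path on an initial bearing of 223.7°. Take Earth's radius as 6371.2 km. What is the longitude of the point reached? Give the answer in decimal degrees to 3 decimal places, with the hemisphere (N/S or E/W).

δ = d/R = 809.9/6371.2 = 0.127119 rad
φ₂ = arcsin(sin φ₁ cos δ + cos φ₁ sin δ cos θ)
   = arcsin(0.43406·0.99193 + 0.90088·0.12678·-0.72297) = 20.36423°
λ₂ = λ₁ + atan2(sin θ sin δ cos φ₁, cos δ − sin φ₁ sin φ₂) = -56.07820°

56.078°W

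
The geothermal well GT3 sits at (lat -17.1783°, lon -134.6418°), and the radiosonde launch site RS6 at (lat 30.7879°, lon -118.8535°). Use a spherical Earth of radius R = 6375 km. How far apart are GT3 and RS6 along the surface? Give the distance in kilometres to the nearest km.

5598 km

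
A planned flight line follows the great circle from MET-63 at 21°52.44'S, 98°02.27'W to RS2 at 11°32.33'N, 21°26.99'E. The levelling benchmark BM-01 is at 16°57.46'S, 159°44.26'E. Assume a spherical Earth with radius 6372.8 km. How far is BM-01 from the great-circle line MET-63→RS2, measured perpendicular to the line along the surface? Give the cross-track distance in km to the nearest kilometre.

2208 km

MET-63: φ = -21.87400°, λ = -98.03783°
RS2: φ = +11.53883°, λ = +21.44983°
BM-01: φ = -16.95767°, λ = +159.73767°
δ₁₃ = central angle MET-63→BM-01 = 1.650170 rad  (haversine)
θ₁₃ = bearing MET-63→BM-01 = 249.683°,  θ₁₂ = bearing MET-63→RS2 = 89.601°
dₓₜ = R·arcsin(sin δ₁₃ · sin(θ₁₃ − θ₁₂)) = 6372.8·arcsin(0.99685·sin(160.082°)) = 2208.114 km
|dₓₜ| = 2208.114 km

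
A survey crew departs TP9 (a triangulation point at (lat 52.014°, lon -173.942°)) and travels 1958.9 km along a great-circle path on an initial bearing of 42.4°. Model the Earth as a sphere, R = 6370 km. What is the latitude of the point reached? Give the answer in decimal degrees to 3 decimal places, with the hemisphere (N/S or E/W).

62.718°N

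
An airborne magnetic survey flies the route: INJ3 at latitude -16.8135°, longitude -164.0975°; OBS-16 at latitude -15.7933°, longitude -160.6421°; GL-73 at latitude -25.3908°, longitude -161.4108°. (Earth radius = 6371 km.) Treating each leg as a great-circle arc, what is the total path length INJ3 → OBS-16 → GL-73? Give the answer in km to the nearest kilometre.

INJ3→OBS-16: c = 0.060558 rad, d = 385.82 km
OBS-16→GL-73: c = 0.167977 rad, d = 1070.18 km
Total = 385.82 + 1070.18 = 1456.00 km

1456 km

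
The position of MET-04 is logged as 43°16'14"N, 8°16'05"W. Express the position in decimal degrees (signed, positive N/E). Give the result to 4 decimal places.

lat: 43.2706° N → +43.2706°
lon: 8.2681° W → -8.2681°

+43.2706°, -8.2681°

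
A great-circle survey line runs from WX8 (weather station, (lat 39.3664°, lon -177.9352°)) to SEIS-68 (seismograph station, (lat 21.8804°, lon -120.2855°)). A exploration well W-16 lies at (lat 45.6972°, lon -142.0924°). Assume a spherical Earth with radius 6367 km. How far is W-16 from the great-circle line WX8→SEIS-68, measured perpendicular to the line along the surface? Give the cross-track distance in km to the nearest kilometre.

1334 km

δ₁₃ = central angle WX8→W-16 = 0.469831 rad  (haversine)
θ₁₃ = bearing WX8→W-16 = 64.604°,  θ₁₂ = bearing WX8→SEIS-68 = 91.961°
dₓₜ = R·arcsin(sin δ₁₃ · sin(θ₁₃ − θ₁₂)) = 6367·arcsin(0.45274·sin(-27.356°)) = -1334.347 km
|dₓₜ| = 1334.347 km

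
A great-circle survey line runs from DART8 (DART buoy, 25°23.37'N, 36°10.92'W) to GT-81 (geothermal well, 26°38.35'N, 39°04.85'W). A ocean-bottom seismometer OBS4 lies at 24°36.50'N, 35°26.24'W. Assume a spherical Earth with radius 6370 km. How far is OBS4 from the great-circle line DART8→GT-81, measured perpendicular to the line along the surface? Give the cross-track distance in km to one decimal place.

DART8: φ = +25.38950°, λ = -36.18200°
GT-81: φ = +26.63917°, λ = -39.08083°
OBS4: φ = +24.60833°, λ = -35.43733°
δ₁₃ = central angle DART8→OBS4 = 0.018018 rad  (haversine)
θ₁₃ = bearing DART8→OBS4 = 139.016°,  θ₁₂ = bearing DART8→GT-81 = 296.257°
dₓₜ = R·arcsin(sin δ₁₃ · sin(θ₁₃ − θ₁₂)) = 6370·arcsin(0.01802·sin(-157.241°)) = -44.397 km
|dₓₜ| = 44.397 km

44.4 km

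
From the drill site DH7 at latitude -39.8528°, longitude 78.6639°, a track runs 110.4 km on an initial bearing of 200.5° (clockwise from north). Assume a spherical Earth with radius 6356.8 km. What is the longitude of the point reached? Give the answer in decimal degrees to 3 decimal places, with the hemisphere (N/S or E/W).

78.204°E

δ = d/R = 110.4/6356.8 = 0.017367 rad
φ₂ = arcsin(sin φ₁ cos δ + cos φ₁ sin δ cos θ)
   = arcsin(-0.64082·0.99985 + 0.76769·0.01737·-0.93667) = -40.78395°
λ₂ = λ₁ + atan2(sin θ sin δ cos φ₁, cos δ − sin φ₁ sin φ₂) = 78.20368°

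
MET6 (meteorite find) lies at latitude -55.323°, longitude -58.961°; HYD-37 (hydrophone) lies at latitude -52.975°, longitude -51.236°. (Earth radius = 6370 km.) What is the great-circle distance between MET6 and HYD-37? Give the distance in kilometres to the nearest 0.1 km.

566.3 km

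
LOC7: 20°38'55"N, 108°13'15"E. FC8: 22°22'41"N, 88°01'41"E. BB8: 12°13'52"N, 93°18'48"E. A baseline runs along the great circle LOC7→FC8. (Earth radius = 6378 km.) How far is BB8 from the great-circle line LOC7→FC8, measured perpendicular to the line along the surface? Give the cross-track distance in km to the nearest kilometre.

LOC7: φ = +20.64861°, λ = +108.22083°
FC8: φ = +22.37806°, λ = +88.02806°
BB8: φ = +12.23111°, λ = +93.31333°
δ₁₃ = central angle LOC7→BB8 = 0.289288 rad  (haversine)
θ₁₃ = bearing LOC7→BB8 = 241.804°,  θ₁₂ = bearing LOC7→FC8 = 278.942°
dₓₜ = R·arcsin(sin δ₁₃ · sin(θ₁₃ − θ₁₂)) = 6378·arcsin(0.28527·sin(-37.138°)) = -1103.963 km
|dₓₜ| = 1103.963 km

1104 km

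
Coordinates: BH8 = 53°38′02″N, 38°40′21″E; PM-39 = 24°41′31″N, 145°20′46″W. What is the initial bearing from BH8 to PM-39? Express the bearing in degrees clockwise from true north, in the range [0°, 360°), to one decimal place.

BH8: φ = +53.63389°, λ = +38.67250°
PM-39: φ = +24.69194°, λ = -145.34611°
Δλ = 175.9814°
y = sin Δλ · cos φ₂ = 0.063673
x = cos φ₁ sin φ₂ − sin φ₁ cos φ₂ cos Δλ = 0.977515
θ = atan2(y, x) = 3.7268° → 3.7268° (mod 360°)

3.7°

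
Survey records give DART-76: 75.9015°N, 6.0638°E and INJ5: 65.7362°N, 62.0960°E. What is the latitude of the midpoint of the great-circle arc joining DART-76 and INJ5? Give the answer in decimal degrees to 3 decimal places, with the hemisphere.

Bx = cos φ₂ cos Δλ = 0.229602,  By = cos φ₂ sin Δλ = 0.340812
φₘ = atan2(sin φ₁ + sin φ₂, √((cos φ₁ + Bx)² + By²)) = 72.78012°
λₘ = λ₁ + atan2(By, cos φ₁ + Bx) = 41.82680°

72.780°N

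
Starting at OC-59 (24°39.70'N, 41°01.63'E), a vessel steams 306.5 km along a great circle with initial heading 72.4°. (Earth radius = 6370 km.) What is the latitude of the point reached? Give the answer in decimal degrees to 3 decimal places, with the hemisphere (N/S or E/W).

OC-59: φ = +24.66167°, λ = +41.02717°
δ = d/R = 306.5/6370 = 0.048116 rad
φ₂ = arcsin(sin φ₁ cos δ + cos φ₁ sin δ cos θ)
   = arcsin(0.41726·0.99884 + 0.90879·0.04810·0.30237) = 25.46711°
λ₂ = λ₁ + atan2(sin θ sin δ cos φ₁, cos δ − sin φ₁ sin φ₂) = 43.93792°

25.467°N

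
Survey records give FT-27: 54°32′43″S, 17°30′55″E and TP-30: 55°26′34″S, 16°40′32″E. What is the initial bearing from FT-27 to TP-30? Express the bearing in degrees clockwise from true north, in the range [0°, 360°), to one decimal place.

FT-27: φ = -54.54528°, λ = +17.51528°
TP-30: φ = -55.44278°, λ = +16.67556°
Δλ = -0.8397°
y = sin Δλ · cos φ₂ = -0.008313
x = cos φ₁ sin φ₂ − sin φ₁ cos φ₂ cos Δλ = -0.015713
θ = atan2(y, x) = -152.1194° → 207.8806° (mod 360°)

207.9°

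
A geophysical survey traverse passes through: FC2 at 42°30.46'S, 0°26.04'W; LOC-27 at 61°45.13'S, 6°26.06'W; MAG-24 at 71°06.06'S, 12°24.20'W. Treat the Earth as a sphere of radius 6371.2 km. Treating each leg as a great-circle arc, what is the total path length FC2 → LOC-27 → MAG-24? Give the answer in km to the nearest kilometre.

FC2: φ = -42.50767°, λ = -0.43400°
LOC-27: φ = -61.75217°, λ = -6.43433°
MAG-24: φ = -71.10100°, λ = -12.40333°
FC2→LOC-27: c = 0.341632 rad, d = 2176.61 km
LOC-27→MAG-24: c = 0.168207 rad, d = 1071.68 km
Total = 2176.61 + 1071.68 = 3248.29 km

3248 km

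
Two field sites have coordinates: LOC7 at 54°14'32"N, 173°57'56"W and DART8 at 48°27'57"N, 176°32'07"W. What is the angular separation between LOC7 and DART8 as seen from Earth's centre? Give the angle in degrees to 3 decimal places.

5.994°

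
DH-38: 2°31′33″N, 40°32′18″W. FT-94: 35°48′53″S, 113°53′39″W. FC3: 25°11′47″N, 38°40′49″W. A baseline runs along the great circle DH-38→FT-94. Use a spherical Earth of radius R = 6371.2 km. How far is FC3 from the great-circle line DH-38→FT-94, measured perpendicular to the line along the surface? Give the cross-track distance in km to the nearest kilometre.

DH-38: φ = +2.52583°, λ = -40.53833°
FT-94: φ = -35.81472°, λ = -113.89417°
FC3: φ = +25.19639°, λ = -38.68028°
δ₁₃ = central angle DH-38→FC3 = 0.396907 rad  (haversine)
θ₁₃ = bearing DH-38→FC3 = 4.353°,  θ₁₂ = bearing DH-38→FT-94 = 232.562°
dₓₜ = R·arcsin(sin δ₁₃ · sin(θ₁₃ − θ₁₂)) = 6371.2·arcsin(0.38657·sin(-228.209°)) = 1862.721 km
|dₓₜ| = 1862.721 km

1863 km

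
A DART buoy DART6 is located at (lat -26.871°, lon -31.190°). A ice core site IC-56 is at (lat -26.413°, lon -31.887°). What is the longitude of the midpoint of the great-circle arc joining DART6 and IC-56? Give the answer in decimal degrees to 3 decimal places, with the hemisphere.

Bx = cos φ₂ cos Δλ = 0.895545,  By = cos φ₂ sin Δλ = -0.010895
φₘ = atan2(sin φ₁ + sin φ₂, √((cos φ₁ + Bx)² + By²)) = -26.64242°
λₘ = λ₁ + atan2(By, cos φ₁ + Bx) = -31.53920°

31.539°W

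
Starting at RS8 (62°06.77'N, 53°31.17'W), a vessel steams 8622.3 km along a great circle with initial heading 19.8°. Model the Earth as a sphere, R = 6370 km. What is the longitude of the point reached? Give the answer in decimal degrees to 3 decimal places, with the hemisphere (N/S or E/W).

101.540°E

RS8: φ = +62.11283°, λ = -53.51950°
δ = d/R = 8622.3/6370 = 1.353579 rad
φ₂ = arcsin(sin φ₁ cos δ + cos φ₁ sin δ cos θ)
   = arcsin(0.88387·0.21551 + 0.46773·0.97650·0.94088) = 38.33249°
λ₂ = λ₁ + atan2(sin θ sin δ cos φ₁, cos δ − sin φ₁ sin φ₂) = 101.53967°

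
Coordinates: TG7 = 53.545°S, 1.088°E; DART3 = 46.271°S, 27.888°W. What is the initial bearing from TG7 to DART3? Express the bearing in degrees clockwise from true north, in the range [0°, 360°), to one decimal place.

279.7°

Δλ = -28.9760°
y = sin Δλ · cos φ₂ = -0.334871
x = cos φ₁ sin φ₂ − sin φ₁ cos φ₂ cos Δλ = 0.057017
θ = atan2(y, x) = -80.3371° → 279.6629° (mod 360°)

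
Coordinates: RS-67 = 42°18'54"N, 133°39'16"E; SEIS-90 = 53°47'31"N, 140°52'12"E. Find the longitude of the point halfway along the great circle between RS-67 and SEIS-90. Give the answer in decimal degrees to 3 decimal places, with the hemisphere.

136.858°E

RS-67: φ = +42.31500°, λ = +133.65444°
SEIS-90: φ = +53.79194°, λ = +140.87000°
Bx = cos φ₂ cos Δλ = 0.586041,  By = cos φ₂ sin Δλ = 0.074196
φₘ = atan2(sin φ₁ + sin φ₂, √((cos φ₁ + Bx)² + By²)) = 48.10927°
λₘ = λ₁ + atan2(By, cos φ₁ + Bx) = 136.85828°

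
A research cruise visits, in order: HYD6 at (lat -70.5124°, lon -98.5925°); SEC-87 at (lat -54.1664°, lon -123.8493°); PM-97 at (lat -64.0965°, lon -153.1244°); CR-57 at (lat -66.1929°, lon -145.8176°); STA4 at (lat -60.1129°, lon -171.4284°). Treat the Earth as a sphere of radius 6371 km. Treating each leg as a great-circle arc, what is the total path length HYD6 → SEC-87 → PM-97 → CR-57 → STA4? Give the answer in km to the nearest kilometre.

6027 km

HYD6→SEC-87: c = 0.345490 rad, d = 2201.12 km
SEC-87→PM-97: c = 0.309930 rad, d = 1974.56 km
PM-97→CR-57: c = 0.064839 rad, d = 413.09 km
CR-57→STA4: c = 0.225810 rad, d = 1438.63 km
Total = 2201.12 + 1974.56 + 413.09 + 1438.63 = 6027.40 km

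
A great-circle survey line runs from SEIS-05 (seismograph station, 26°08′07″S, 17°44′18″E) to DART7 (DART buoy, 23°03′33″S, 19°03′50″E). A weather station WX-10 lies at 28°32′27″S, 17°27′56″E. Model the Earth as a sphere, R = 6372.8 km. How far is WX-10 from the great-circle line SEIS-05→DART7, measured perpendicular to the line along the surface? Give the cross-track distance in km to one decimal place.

SEIS-05: φ = -26.13528°, λ = +17.73833°
DART7: φ = -23.05917°, λ = +19.06389°
WX-10: φ = -28.54083°, λ = +17.46556°
δ₁₃ = central angle SEIS-05→WX-10 = 0.042197 rad  (haversine)
θ₁₃ = bearing SEIS-05→WX-10 = 185.690°,  θ₁₂ = bearing SEIS-05→DART7 = 21.675°
dₓₜ = R·arcsin(sin δ₁₃ · sin(θ₁₃ − θ₁₂)) = 6372.8·arcsin(0.04218·sin(164.015°)) = 74.037 km
|dₓₜ| = 74.037 km

74.0 km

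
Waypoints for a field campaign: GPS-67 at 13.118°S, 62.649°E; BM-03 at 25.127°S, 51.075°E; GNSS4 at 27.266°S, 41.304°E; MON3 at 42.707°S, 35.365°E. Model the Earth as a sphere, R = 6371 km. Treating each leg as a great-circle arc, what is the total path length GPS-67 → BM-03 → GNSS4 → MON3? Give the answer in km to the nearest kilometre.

GPS-67→BM-03: c = 0.283129 rad, d = 1803.82 km
BM-03→GNSS4: c = 0.157458 rad, d = 1003.16 km
GNSS4→MON3: c = 0.282365 rad, d = 1798.95 km
Total = 1803.82 + 1003.16 + 1798.95 = 4605.93 km

4606 km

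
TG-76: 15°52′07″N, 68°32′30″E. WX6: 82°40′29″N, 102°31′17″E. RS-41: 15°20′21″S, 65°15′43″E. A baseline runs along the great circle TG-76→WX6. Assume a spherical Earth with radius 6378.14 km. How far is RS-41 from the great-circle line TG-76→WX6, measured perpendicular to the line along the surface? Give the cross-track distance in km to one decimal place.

97.3 km

TG-76: φ = +15.86861°, λ = +68.54167°
WX6: φ = +82.67472°, λ = +102.52139°
RS-41: φ = -15.33917°, λ = +65.26194°
δ₁₃ = central angle TG-76→RS-41 = 0.547604 rad  (haversine)
θ₁₃ = bearing TG-76→RS-41 = 186.083°,  θ₁₂ = bearing TG-76→WX6 = 4.405°
dₓₜ = R·arcsin(sin δ₁₃ · sin(θ₁₃ − θ₁₂)) = 6378.14·arcsin(0.52064·sin(181.678°)) = -97.266 km
|dₓₜ| = 97.266 km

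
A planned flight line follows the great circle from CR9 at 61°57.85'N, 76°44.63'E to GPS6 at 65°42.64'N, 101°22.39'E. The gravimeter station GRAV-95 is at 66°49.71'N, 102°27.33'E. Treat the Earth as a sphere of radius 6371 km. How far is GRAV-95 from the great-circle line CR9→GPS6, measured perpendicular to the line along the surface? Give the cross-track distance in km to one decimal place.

CR9: φ = +61.96417°, λ = +76.74383°
GPS6: φ = +65.71067°, λ = +101.37317°
GRAV-95: φ = +66.82850°, λ = +102.45550°
δ₁₃ = central angle CR9→GRAV-95 = 0.209734 rad  (haversine)
θ₁₃ = bearing CR9→GRAV-95 = 55.079°,  θ₁₂ = bearing CR9→GPS6 = 60.150°
dₓₜ = R·arcsin(sin δ₁₃ · sin(θ₁₃ − θ₁₂)) = 6371·arcsin(0.20820·sin(-5.072°)) = -117.272 km
|dₓₜ| = 117.272 km

117.3 km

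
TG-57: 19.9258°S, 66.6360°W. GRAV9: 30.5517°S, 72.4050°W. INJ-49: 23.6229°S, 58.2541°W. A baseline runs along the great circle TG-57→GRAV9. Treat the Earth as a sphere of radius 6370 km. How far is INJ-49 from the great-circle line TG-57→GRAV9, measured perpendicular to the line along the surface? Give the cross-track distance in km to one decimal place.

957.2 km

δ₁₃ = central angle TG-57→INJ-49 = 0.150353 rad  (haversine)
θ₁₃ = bearing TG-57→INJ-49 = 116.921°,  θ₁₂ = bearing TG-57→GRAV9 = 204.971°
dₓₜ = R·arcsin(sin δ₁₃ · sin(θ₁₃ − θ₁₂)) = 6370·arcsin(0.14979·sin(-88.050°)) = -957.190 km
|dₓₜ| = 957.190 km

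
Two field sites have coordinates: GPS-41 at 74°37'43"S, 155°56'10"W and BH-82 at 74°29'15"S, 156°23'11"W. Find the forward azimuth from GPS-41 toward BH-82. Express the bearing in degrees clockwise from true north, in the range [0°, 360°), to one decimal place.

319.4°

GPS-41: φ = -74.62861°, λ = -155.93611°
BH-82: φ = -74.48750°, λ = -156.38639°
Δλ = -0.4503°
y = sin Δλ · cos φ₂ = -0.002102
x = cos φ₁ sin φ₂ − sin φ₁ cos φ₂ cos Δλ = 0.002455
θ = atan2(y, x) = -40.5693° → 319.4307° (mod 360°)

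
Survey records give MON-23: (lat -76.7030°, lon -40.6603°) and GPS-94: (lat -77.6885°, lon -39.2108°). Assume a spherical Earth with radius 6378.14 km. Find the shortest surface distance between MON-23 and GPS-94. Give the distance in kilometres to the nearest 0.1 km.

115.4 km

Δφ = -0.9855°,  Δλ = 1.4495°
a = sin²(Δφ/2) + cos φ₁ cos φ₂ sin²(Δλ/2) = 0.000082
c = 2·arcsin(√a) = 0.018090 rad = 1.0365°
d = R·c = 6378.14 × 0.018090 = 115.4 km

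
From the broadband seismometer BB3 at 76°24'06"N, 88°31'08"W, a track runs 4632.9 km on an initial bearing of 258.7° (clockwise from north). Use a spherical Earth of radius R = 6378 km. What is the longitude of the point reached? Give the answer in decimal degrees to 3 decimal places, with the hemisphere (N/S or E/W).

153.623°W

BB3: φ = +76.40167°, λ = -88.51889°
δ = d/R = 4632.9/6378 = 0.726388 rad
φ₂ = arcsin(sin φ₁ cos δ + cos φ₁ sin δ cos θ)
   = arcsin(0.97197·0.74758 + 0.23511·0.66417·-0.19595) = 44.10888°
λ₂ = λ₁ + atan2(sin θ sin δ cos φ₁, cos δ − sin φ₁ sin φ₂) = -153.62341°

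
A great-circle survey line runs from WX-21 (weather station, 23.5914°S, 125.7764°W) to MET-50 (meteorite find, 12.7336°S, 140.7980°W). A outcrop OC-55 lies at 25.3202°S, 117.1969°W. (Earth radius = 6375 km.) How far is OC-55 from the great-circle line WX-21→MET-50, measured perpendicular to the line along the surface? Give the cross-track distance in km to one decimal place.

δ₁₃ = central angle WX-21→OC-55 = 0.139576 rad  (haversine)
θ₁₃ = bearing WX-21→OC-55 = 104.238°,  θ₁₂ = bearing WX-21→MET-50 = 304.697°
dₓₜ = R·arcsin(sin δ₁₃ · sin(θ₁₃ − θ₁₂)) = 6375·arcsin(0.13912·sin(-200.459°)) = 310.132 km
|dₓₜ| = 310.132 km

310.1 km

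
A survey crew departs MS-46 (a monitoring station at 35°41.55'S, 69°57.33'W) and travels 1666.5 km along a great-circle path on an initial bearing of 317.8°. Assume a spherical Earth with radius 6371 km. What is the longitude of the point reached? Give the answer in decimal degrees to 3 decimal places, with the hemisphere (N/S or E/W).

80.924°W

MS-46: φ = -35.69250°, λ = -69.95550°
δ = d/R = 1666.5/6371 = 0.261576 rad
φ₂ = arcsin(sin φ₁ cos δ + cos φ₁ sin δ cos θ)
   = arcsin(-0.58343·0.96598 + 0.81216·0.25860·0.74080) = -24.07923°
λ₂ = λ₁ + atan2(sin θ sin δ cos φ₁, cos δ − sin φ₁ sin φ₂) = -80.92378°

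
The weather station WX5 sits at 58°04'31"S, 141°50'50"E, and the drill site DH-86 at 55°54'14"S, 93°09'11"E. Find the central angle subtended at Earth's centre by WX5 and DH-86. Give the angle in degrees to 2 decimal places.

WX5: φ = -58.07528°, λ = +141.84722°
DH-86: φ = -55.90389°, λ = +93.15306°
Δφ = 2.1714°,  Δλ = -48.6942°
a = sin²(Δφ/2) + cos φ₁ cos φ₂ sin²(Δλ/2) = 0.050742
c = 2·arcsin(√a) = 0.454420 rad = 26.0363°

26.04°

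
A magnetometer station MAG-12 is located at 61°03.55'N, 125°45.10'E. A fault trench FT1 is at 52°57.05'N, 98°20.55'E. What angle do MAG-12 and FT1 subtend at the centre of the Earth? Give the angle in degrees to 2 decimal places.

MAG-12: φ = +61.05917°, λ = +125.75167°
FT1: φ = +52.95083°, λ = +98.34250°
Δφ = -8.1083°,  Δλ = -27.4092°
a = sin²(Δφ/2) + cos φ₁ cos φ₂ sin²(Δλ/2) = 0.021363
c = 2·arcsin(√a) = 0.293373 rad = 16.8090°

16.81°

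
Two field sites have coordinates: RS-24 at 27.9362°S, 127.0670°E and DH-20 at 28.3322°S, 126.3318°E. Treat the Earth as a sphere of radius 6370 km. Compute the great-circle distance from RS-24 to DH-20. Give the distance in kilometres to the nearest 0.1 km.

Δφ = -0.3960°,  Δλ = -0.7352°
a = sin²(Δφ/2) + cos φ₁ cos φ₂ sin²(Δλ/2) = 0.000044
c = 2·arcsin(√a) = 0.013259 rad = 0.7597°
d = R·c = 6370 × 0.013259 = 84.5 km

84.5 km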